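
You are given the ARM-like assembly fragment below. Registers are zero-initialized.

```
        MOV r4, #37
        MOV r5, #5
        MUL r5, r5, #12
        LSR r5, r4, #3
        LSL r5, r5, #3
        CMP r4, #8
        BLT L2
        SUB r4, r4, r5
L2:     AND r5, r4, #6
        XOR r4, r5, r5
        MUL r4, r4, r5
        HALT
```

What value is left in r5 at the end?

4

r4=37
r5=5
r5=5*12=60
r5=37>>3=4
r5=4<<3=32
CMP r4, #8  (cmp 37,8)
BLT L2: not taken
r4=37-32=5
r5=5&6=4
r4=4^4=0
r4=0*4=0
halt.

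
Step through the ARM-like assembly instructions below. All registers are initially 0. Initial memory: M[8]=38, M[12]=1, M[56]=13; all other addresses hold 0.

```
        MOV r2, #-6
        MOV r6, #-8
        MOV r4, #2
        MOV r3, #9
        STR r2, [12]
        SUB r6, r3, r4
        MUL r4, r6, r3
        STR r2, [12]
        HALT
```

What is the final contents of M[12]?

MOV r2, #-6 → r2=-6
MOV r6, #-8 → r6=-8
MOV r4, #2 → r4=2
MOV r3, #9 → r3=9
STR r2, [12] → M[12]=-6
SUB r6, r3, r4 → r6=9-2=7
MUL r4, r6, r3 → r4=7*9=63
STR r2, [12] → M[12]=-6
halt.

-6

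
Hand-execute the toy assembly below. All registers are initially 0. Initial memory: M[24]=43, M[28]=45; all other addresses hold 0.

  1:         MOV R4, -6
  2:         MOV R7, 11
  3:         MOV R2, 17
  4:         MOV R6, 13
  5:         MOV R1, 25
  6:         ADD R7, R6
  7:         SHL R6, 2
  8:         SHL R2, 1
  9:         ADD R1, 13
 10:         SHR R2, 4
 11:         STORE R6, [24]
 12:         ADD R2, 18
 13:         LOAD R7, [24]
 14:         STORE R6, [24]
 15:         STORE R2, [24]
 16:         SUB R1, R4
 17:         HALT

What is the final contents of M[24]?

R4=-6
R7=11
R2=17
R6=13
R1=25
R7=11+13=24
R6=13<<2=52
R2=17<<1=34
R1=25+13=38
R2=34>>4=2
STORE R6, [24] → M[24]=52
R2=2+18=20
R7=M[24]=52
STORE R6, [24] → M[24]=52
STORE R2, [24] → M[24]=20
R1=38-(-6)=44
halt.

20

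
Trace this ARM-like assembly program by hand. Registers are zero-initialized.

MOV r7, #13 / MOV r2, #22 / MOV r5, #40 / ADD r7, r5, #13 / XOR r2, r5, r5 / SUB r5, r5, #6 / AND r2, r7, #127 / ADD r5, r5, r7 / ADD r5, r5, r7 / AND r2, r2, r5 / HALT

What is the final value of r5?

after MOV r7, #13: r7=13
after MOV r2, #22: r2=22
after MOV r5, #40: r5=40
after ADD r7, r5, #13: r7=40+13=53
after XOR r2, r5, r5: r2=40^40=0
after SUB r5, r5, #6: r5=40-6=34
after AND r2, r7, #127: r2=53&127=53
after ADD r5, r5, r7: r5=34+53=87
after ADD r5, r5, r7: r5=87+53=140
after AND r2, r2, r5: r2=53&140=4
halt.

140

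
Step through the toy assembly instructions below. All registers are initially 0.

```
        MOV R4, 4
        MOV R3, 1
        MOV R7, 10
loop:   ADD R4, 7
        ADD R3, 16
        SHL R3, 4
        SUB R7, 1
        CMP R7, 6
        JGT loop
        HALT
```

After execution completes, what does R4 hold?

32

MOV R4, 4 → R4=4
MOV R3, 1 → R3=1
MOV R7, 10 → R7=10
ADD R4, 7 → R4=4+7=11
ADD R3, 16 → R3=1+16=17
SHL R3, 4 → R3=17<<4=272
SUB R7, 1 → R7=10-1=9
CMP R7, 6  (cmp 9,6)
JGT loop: taken
ADD R4, 7 → R4=11+7=18
ADD R3, 16 → R3=272+16=288
SHL R3, 4 → R3=288<<4=4608
SUB R7, 1 → R7=9-1=8
CMP R7, 6  (cmp 8,6)
JGT loop: taken
ADD R4, 7 → R4=18+7=25
ADD R3, 16 → R3=4608+16=4624
SHL R3, 4 → R3=4624<<4=73984
SUB R7, 1 → R7=8-1=7
CMP R7, 6  (cmp 7,6)
JGT loop: taken
ADD R4, 7 → R4=25+7=32
ADD R3, 16 → R3=73984+16=74000
SHL R3, 4 → R3=74000<<4=1184000
SUB R7, 1 → R7=7-1=6
CMP R7, 6  (cmp 6,6)
JGT loop: not taken
halt.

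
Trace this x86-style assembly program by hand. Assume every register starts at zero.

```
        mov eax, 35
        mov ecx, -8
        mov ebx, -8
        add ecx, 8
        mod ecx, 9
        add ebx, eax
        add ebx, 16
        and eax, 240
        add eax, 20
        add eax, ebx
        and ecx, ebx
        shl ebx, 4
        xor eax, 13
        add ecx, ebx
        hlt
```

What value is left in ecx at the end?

after mov eax, 35: eax=35
after mov ecx, -8: ecx=-8
after mov ebx, -8: ebx=-8
after add ecx, 8: ecx=(-8)+8=0
after mod ecx, 9: ecx=0%9=0
after add ebx, eax: ebx=(-8)+35=27
after add ebx, 16: ebx=27+16=43
after and eax, 240: eax=35&240=32
after add eax, 20: eax=32+20=52
after add eax, ebx: eax=52+43=95
after and ecx, ebx: ecx=0&43=0
after shl ebx, 4: ebx=43<<4=688
after xor eax, 13: eax=95^13=82
after add ecx, ebx: ecx=0+688=688
halt.

688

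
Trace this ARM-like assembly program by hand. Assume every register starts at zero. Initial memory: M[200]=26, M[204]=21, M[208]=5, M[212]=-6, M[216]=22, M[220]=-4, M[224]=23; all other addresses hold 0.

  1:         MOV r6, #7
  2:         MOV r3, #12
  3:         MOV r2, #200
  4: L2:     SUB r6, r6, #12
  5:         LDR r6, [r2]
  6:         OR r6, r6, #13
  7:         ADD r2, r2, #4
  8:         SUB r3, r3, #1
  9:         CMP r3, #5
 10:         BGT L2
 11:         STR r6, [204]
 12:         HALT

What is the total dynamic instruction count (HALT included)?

r6=7
r3=12
r2=200
r6=7-12=-5
r6=M[200]=26
r6=26|13=31
r2=200+4=204
r3=12-1=11
CMP r3, #5  (cmp 11,5)
BGT L2: taken
r6=31-12=19
r6=M[204]=21
r6=21|13=29
r2=204+4=208
r3=11-1=10
CMP r3, #5  (cmp 10,5)
BGT L2: taken
r6=29-12=17
r6=M[208]=5
r6=5|13=13
r2=208+4=212
r3=10-1=9
CMP r3, #5  (cmp 9,5)
BGT L2: taken
r6=13-12=1
r6=M[212]=-6
r6=(-6)|13=-1
r2=212+4=216
r3=9-1=8
CMP r3, #5  (cmp 8,5)
BGT L2: taken
r6=(-1)-12=-13
r6=M[216]=22
r6=22|13=31
r2=216+4=220
r3=8-1=7
CMP r3, #5  (cmp 7,5)
BGT L2: taken
r6=31-12=19
r6=M[220]=-4
r6=(-4)|13=-3
r2=220+4=224
r3=7-1=6
CMP r3, #5  (cmp 6,5)
BGT L2: taken
r6=(-3)-12=-15
r6=M[224]=23
r6=23|13=31
r2=224+4=228
r3=6-1=5
CMP r3, #5  (cmp 5,5)
BGT L2: not taken
STR r6, [204] → M[204]=31
halt.
Total executed instructions: 54.

54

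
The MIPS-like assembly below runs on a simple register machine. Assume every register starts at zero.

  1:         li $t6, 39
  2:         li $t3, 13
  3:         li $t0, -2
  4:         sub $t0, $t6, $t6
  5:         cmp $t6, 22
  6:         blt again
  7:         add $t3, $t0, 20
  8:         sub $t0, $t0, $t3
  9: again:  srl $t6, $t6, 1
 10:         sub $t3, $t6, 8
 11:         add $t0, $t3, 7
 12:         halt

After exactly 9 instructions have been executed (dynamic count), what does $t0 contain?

after li $t6, 39: $t6=39
after li $t3, 13: $t3=13
after li $t0, -2: $t0=-2
after sub $t0, $t6, $t6: $t0=39-39=0
cmp $t6, 22  (cmp 39,22)
blt again: not taken
after add $t3, $t0, 20: $t3=0+20=20
after sub $t0, $t0, $t3: $t0=0-20=-20
after srl $t6, $t6, 1: $t6=39>>1=19
After step 9: $t0 = -20.

-20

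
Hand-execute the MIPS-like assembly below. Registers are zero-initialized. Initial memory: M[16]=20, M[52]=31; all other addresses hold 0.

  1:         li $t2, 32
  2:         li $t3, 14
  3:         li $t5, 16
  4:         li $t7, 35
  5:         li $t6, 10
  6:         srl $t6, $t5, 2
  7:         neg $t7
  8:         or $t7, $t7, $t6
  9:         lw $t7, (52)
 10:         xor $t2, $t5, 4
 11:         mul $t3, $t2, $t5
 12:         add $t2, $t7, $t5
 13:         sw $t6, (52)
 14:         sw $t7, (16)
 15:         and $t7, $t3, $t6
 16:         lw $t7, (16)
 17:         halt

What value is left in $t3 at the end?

li $t2, 32 → $t2=32
li $t3, 14 → $t3=14
li $t5, 16 → $t5=16
li $t7, 35 → $t7=35
li $t6, 10 → $t6=10
srl $t6, $t5, 2 → $t6=16>>2=4
neg $t7 → $t7=-(35)=-35
or $t7, $t7, $t6 → $t7=(-35)|4=-35
lw $t7, (52) → $t7=M[52]=31
xor $t2, $t5, 4 → $t2=16^4=20
mul $t3, $t2, $t5 → $t3=20*16=320
add $t2, $t7, $t5 → $t2=31+16=47
sw $t6, (52) → M[52]=4
sw $t7, (16) → M[16]=31
and $t7, $t3, $t6 → $t7=320&4=0
lw $t7, (16) → $t7=M[16]=31
halt.

320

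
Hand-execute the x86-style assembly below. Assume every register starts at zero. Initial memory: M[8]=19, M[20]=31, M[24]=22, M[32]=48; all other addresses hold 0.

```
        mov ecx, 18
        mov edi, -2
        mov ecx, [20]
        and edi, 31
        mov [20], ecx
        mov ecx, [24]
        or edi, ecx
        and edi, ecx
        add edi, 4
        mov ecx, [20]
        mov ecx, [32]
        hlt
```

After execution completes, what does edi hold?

26

ecx=18
edi=-2
ecx=M[20]=31
edi=(-2)&31=30
mov [20], ecx → M[20]=31
ecx=M[24]=22
edi=30|22=30
edi=30&22=22
edi=22+4=26
ecx=M[20]=31
ecx=M[32]=48
halt.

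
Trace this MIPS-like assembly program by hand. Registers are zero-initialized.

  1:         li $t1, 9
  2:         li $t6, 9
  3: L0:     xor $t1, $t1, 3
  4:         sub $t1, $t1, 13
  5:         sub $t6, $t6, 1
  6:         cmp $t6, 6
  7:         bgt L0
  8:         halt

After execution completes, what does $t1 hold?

-27

li $t1, 9 → $t1=9
li $t6, 9 → $t6=9
xor $t1, $t1, 3 → $t1=9^3=10
sub $t1, $t1, 13 → $t1=10-13=-3
sub $t6, $t6, 1 → $t6=9-1=8
cmp $t6, 6  (cmp 8,6)
bgt L0: taken
xor $t1, $t1, 3 → $t1=(-3)^3=-2
sub $t1, $t1, 13 → $t1=(-2)-13=-15
sub $t6, $t6, 1 → $t6=8-1=7
cmp $t6, 6  (cmp 7,6)
bgt L0: taken
xor $t1, $t1, 3 → $t1=(-15)^3=-14
sub $t1, $t1, 13 → $t1=(-14)-13=-27
sub $t6, $t6, 1 → $t6=7-1=6
cmp $t6, 6  (cmp 6,6)
bgt L0: not taken
halt.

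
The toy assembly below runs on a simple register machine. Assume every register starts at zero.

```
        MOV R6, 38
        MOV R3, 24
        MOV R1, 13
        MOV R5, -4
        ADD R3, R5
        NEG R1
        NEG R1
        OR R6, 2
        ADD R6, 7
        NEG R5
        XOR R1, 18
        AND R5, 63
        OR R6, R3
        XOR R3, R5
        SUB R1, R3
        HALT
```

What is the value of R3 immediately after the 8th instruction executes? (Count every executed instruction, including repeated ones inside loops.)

R6=38
R3=24
R1=13
R5=-4
R3=24+(-4)=20
R1=-(13)=-13
R1=-(-13)=13
R6=38|2=38
After step 8: R3 = 20.

20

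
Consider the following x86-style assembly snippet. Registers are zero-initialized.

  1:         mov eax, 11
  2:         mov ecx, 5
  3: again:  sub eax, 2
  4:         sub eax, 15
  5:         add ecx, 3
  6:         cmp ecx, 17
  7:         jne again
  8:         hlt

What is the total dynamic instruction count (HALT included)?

23

mov eax, 11 → eax=11
mov ecx, 5 → ecx=5
sub eax, 2 → eax=11-2=9
sub eax, 15 → eax=9-15=-6
add ecx, 3 → ecx=5+3=8
cmp ecx, 17  (cmp 8,17)
jne again: taken
sub eax, 2 → eax=(-6)-2=-8
sub eax, 15 → eax=(-8)-15=-23
add ecx, 3 → ecx=8+3=11
cmp ecx, 17  (cmp 11,17)
jne again: taken
sub eax, 2 → eax=(-23)-2=-25
sub eax, 15 → eax=(-25)-15=-40
add ecx, 3 → ecx=11+3=14
cmp ecx, 17  (cmp 14,17)
jne again: taken
sub eax, 2 → eax=(-40)-2=-42
sub eax, 15 → eax=(-42)-15=-57
add ecx, 3 → ecx=14+3=17
cmp ecx, 17  (cmp 17,17)
jne again: not taken
halt.
Total executed instructions: 23.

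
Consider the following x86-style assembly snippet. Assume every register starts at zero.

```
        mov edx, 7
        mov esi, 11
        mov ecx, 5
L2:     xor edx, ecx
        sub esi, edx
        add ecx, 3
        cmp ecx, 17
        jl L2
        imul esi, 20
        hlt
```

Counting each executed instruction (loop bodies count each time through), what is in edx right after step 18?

1

edx=7
esi=11
ecx=5
edx=7^5=2
esi=11-2=9
ecx=5+3=8
cmp ecx, 17  (cmp 8,17)
jl L2: taken
edx=2^8=10
esi=9-10=-1
ecx=8+3=11
cmp ecx, 17  (cmp 11,17)
jl L2: taken
edx=10^11=1
esi=(-1)-1=-2
ecx=11+3=14
cmp ecx, 17  (cmp 14,17)
jl L2: taken
After step 18: edx = 1.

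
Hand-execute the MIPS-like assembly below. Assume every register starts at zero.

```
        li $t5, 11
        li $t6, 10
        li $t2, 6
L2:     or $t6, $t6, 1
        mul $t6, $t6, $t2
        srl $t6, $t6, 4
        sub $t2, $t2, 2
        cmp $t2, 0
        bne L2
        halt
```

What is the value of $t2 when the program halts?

0

$t5=11
$t6=10
$t2=6
$t6=10|1=11
$t6=11*6=66
$t6=66>>4=4
$t2=6-2=4
cmp $t2, 0  (cmp 4,0)
bne L2: taken
$t6=4|1=5
$t6=5*4=20
$t6=20>>4=1
$t2=4-2=2
cmp $t2, 0  (cmp 2,0)
bne L2: taken
$t6=1|1=1
$t6=1*2=2
$t6=2>>4=0
$t2=2-2=0
cmp $t2, 0  (cmp 0,0)
bne L2: not taken
halt.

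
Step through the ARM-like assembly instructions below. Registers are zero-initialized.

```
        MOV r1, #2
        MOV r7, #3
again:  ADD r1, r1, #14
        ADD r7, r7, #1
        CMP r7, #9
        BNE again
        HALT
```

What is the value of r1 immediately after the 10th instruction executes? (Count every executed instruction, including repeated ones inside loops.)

30

r1=2
r7=3
r1=2+14=16
r7=3+1=4
CMP r7, #9  (cmp 4,9)
BNE again: taken
r1=16+14=30
r7=4+1=5
CMP r7, #9  (cmp 5,9)
BNE again: taken
After step 10: r1 = 30.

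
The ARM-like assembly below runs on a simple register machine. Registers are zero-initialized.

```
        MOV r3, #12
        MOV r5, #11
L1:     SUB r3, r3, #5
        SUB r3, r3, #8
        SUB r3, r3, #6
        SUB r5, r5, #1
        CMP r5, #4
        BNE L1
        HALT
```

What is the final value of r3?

-121

after MOV r3, #12: r3=12
after MOV r5, #11: r5=11
after SUB r3, r3, #5: r3=12-5=7
after SUB r3, r3, #8: r3=7-8=-1
after SUB r3, r3, #6: r3=(-1)-6=-7
after SUB r5, r5, #1: r5=11-1=10
CMP r5, #4  (cmp 10,4)
BNE L1: taken
after SUB r3, r3, #5: r3=(-7)-5=-12
after SUB r3, r3, #8: r3=(-12)-8=-20
after SUB r3, r3, #6: r3=(-20)-6=-26
after SUB r5, r5, #1: r5=10-1=9
CMP r5, #4  (cmp 9,4)
BNE L1: taken
after SUB r3, r3, #5: r3=(-26)-5=-31
after SUB r3, r3, #8: r3=(-31)-8=-39
after SUB r3, r3, #6: r3=(-39)-6=-45
after SUB r5, r5, #1: r5=9-1=8
CMP r5, #4  (cmp 8,4)
BNE L1: taken
after SUB r3, r3, #5: r3=(-45)-5=-50
after SUB r3, r3, #8: r3=(-50)-8=-58
after SUB r3, r3, #6: r3=(-58)-6=-64
after SUB r5, r5, #1: r5=8-1=7
CMP r5, #4  (cmp 7,4)
BNE L1: taken
after SUB r3, r3, #5: r3=(-64)-5=-69
after SUB r3, r3, #8: r3=(-69)-8=-77
after SUB r3, r3, #6: r3=(-77)-6=-83
after SUB r5, r5, #1: r5=7-1=6
CMP r5, #4  (cmp 6,4)
BNE L1: taken
after SUB r3, r3, #5: r3=(-83)-5=-88
after SUB r3, r3, #8: r3=(-88)-8=-96
after SUB r3, r3, #6: r3=(-96)-6=-102
after SUB r5, r5, #1: r5=6-1=5
CMP r5, #4  (cmp 5,4)
BNE L1: taken
after SUB r3, r3, #5: r3=(-102)-5=-107
after SUB r3, r3, #8: r3=(-107)-8=-115
after SUB r3, r3, #6: r3=(-115)-6=-121
after SUB r5, r5, #1: r5=5-1=4
CMP r5, #4  (cmp 4,4)
BNE L1: not taken
halt.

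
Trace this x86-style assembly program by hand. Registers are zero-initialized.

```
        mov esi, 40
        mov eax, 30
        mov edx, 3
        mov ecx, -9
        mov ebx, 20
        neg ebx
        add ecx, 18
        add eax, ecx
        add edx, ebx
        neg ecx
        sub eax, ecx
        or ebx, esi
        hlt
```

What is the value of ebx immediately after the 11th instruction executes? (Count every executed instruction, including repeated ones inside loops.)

-20

esi=40
eax=30
edx=3
ecx=-9
ebx=20
ebx=-(20)=-20
ecx=(-9)+18=9
eax=30+9=39
edx=3+(-20)=-17
ecx=-(9)=-9
eax=39-(-9)=48
After step 11: ebx = -20.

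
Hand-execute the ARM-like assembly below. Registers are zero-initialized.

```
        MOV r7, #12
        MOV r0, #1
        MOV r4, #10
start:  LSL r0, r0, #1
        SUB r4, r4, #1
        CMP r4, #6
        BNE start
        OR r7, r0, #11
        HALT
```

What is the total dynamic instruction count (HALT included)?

21

after MOV r7, #12: r7=12
after MOV r0, #1: r0=1
after MOV r4, #10: r4=10
after LSL r0, r0, #1: r0=1<<1=2
after SUB r4, r4, #1: r4=10-1=9
CMP r4, #6  (cmp 9,6)
BNE start: taken
after LSL r0, r0, #1: r0=2<<1=4
after SUB r4, r4, #1: r4=9-1=8
CMP r4, #6  (cmp 8,6)
BNE start: taken
after LSL r0, r0, #1: r0=4<<1=8
after SUB r4, r4, #1: r4=8-1=7
CMP r4, #6  (cmp 7,6)
BNE start: taken
after LSL r0, r0, #1: r0=8<<1=16
after SUB r4, r4, #1: r4=7-1=6
CMP r4, #6  (cmp 6,6)
BNE start: not taken
after OR r7, r0, #11: r7=16|11=27
halt.
Total executed instructions: 21.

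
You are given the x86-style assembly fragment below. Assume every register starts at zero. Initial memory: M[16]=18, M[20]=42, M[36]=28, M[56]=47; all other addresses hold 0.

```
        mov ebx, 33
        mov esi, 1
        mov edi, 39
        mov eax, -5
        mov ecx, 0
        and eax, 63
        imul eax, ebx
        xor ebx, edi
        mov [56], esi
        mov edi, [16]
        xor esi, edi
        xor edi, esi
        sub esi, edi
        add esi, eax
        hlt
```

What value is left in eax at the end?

after mov ebx, 33: ebx=33
after mov esi, 1: esi=1
after mov edi, 39: edi=39
after mov eax, -5: eax=-5
after mov ecx, 0: ecx=0
after and eax, 63: eax=(-5)&63=59
after imul eax, ebx: eax=59*33=1947
after xor ebx, edi: ebx=33^39=6
mov [56], esi → M[56]=1
after mov edi, [16]: edi=M[16]=18
after xor esi, edi: esi=1^18=19
after xor edi, esi: edi=18^19=1
after sub esi, edi: esi=19-1=18
after add esi, eax: esi=18+1947=1965
halt.

1947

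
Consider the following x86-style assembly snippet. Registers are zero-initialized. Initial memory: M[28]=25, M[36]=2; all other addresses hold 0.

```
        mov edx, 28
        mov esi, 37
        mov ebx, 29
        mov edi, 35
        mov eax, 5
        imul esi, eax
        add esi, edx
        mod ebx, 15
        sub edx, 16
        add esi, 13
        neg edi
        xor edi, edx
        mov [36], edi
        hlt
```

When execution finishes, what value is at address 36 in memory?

mov edx, 28 → edx=28
mov esi, 37 → esi=37
mov ebx, 29 → ebx=29
mov edi, 35 → edi=35
mov eax, 5 → eax=5
imul esi, eax → esi=37*5=185
add esi, edx → esi=185+28=213
mod ebx, 15 → ebx=29%15=14
sub edx, 16 → edx=28-16=12
add esi, 13 → esi=213+13=226
neg edi → edi=-(35)=-35
xor edi, edx → edi=(-35)^12=-47
mov [36], edi → M[36]=-47
halt.

-47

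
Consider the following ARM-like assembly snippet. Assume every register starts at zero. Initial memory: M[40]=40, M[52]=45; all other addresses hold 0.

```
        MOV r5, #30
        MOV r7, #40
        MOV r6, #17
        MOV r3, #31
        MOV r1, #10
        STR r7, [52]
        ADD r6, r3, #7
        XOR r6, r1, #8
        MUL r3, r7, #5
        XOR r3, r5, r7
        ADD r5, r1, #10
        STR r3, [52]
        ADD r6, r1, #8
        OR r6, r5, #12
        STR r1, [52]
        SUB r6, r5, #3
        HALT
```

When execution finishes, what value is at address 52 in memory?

10

MOV r5, #30 → r5=30
MOV r7, #40 → r7=40
MOV r6, #17 → r6=17
MOV r3, #31 → r3=31
MOV r1, #10 → r1=10
STR r7, [52] → M[52]=40
ADD r6, r3, #7 → r6=31+7=38
XOR r6, r1, #8 → r6=10^8=2
MUL r3, r7, #5 → r3=40*5=200
XOR r3, r5, r7 → r3=30^40=54
ADD r5, r1, #10 → r5=10+10=20
STR r3, [52] → M[52]=54
ADD r6, r1, #8 → r6=10+8=18
OR r6, r5, #12 → r6=20|12=28
STR r1, [52] → M[52]=10
SUB r6, r5, #3 → r6=20-3=17
halt.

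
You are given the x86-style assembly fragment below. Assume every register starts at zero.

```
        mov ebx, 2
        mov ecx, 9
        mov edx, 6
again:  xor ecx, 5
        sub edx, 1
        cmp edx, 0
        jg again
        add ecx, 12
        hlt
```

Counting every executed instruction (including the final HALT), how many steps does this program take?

29

after mov ebx, 2: ebx=2
after mov ecx, 9: ecx=9
after mov edx, 6: edx=6
after xor ecx, 5: ecx=9^5=12
after sub edx, 1: edx=6-1=5
cmp edx, 0  (cmp 5,0)
jg again: taken
after xor ecx, 5: ecx=12^5=9
after sub edx, 1: edx=5-1=4
cmp edx, 0  (cmp 4,0)
jg again: taken
after xor ecx, 5: ecx=9^5=12
after sub edx, 1: edx=4-1=3
cmp edx, 0  (cmp 3,0)
jg again: taken
after xor ecx, 5: ecx=12^5=9
after sub edx, 1: edx=3-1=2
cmp edx, 0  (cmp 2,0)
jg again: taken
after xor ecx, 5: ecx=9^5=12
after sub edx, 1: edx=2-1=1
cmp edx, 0  (cmp 1,0)
jg again: taken
after xor ecx, 5: ecx=12^5=9
after sub edx, 1: edx=1-1=0
cmp edx, 0  (cmp 0,0)
jg again: not taken
after add ecx, 12: ecx=9+12=21
halt.
Total executed instructions: 29.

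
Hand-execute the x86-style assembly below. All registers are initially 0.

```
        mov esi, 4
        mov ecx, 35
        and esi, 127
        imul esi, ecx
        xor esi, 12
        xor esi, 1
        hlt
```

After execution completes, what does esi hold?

129

esi=4
ecx=35
esi=4&127=4
esi=4*35=140
esi=140^12=128
esi=128^1=129
halt.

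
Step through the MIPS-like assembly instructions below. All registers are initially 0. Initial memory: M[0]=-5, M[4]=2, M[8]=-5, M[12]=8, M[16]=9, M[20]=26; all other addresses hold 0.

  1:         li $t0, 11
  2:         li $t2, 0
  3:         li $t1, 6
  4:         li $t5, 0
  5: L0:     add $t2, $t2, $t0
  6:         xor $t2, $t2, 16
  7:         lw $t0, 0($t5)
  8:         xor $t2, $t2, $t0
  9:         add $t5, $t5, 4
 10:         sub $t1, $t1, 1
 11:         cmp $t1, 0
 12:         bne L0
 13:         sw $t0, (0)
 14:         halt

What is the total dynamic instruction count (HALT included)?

54

li $t0, 11 → $t0=11
li $t2, 0 → $t2=0
li $t1, 6 → $t1=6
li $t5, 0 → $t5=0
add $t2, $t2, $t0 → $t2=0+11=11
xor $t2, $t2, 16 → $t2=11^16=27
lw $t0, 0($t5) → $t0=M[0]=-5
xor $t2, $t2, $t0 → $t2=27^(-5)=-32
add $t5, $t5, 4 → $t5=0+4=4
sub $t1, $t1, 1 → $t1=6-1=5
cmp $t1, 0  (cmp 5,0)
bne L0: taken
add $t2, $t2, $t0 → $t2=(-32)+(-5)=-37
xor $t2, $t2, 16 → $t2=(-37)^16=-53
lw $t0, 0($t5) → $t0=M[4]=2
xor $t2, $t2, $t0 → $t2=(-53)^2=-55
add $t5, $t5, 4 → $t5=4+4=8
sub $t1, $t1, 1 → $t1=5-1=4
cmp $t1, 0  (cmp 4,0)
bne L0: taken
add $t2, $t2, $t0 → $t2=(-55)+2=-53
xor $t2, $t2, 16 → $t2=(-53)^16=-37
lw $t0, 0($t5) → $t0=M[8]=-5
xor $t2, $t2, $t0 → $t2=(-37)^(-5)=32
add $t5, $t5, 4 → $t5=8+4=12
sub $t1, $t1, 1 → $t1=4-1=3
cmp $t1, 0  (cmp 3,0)
bne L0: taken
add $t2, $t2, $t0 → $t2=32+(-5)=27
xor $t2, $t2, 16 → $t2=27^16=11
lw $t0, 0($t5) → $t0=M[12]=8
xor $t2, $t2, $t0 → $t2=11^8=3
add $t5, $t5, 4 → $t5=12+4=16
sub $t1, $t1, 1 → $t1=3-1=2
cmp $t1, 0  (cmp 2,0)
bne L0: taken
add $t2, $t2, $t0 → $t2=3+8=11
xor $t2, $t2, 16 → $t2=11^16=27
lw $t0, 0($t5) → $t0=M[16]=9
xor $t2, $t2, $t0 → $t2=27^9=18
add $t5, $t5, 4 → $t5=16+4=20
sub $t1, $t1, 1 → $t1=2-1=1
cmp $t1, 0  (cmp 1,0)
bne L0: taken
add $t2, $t2, $t0 → $t2=18+9=27
xor $t2, $t2, 16 → $t2=27^16=11
lw $t0, 0($t5) → $t0=M[20]=26
xor $t2, $t2, $t0 → $t2=11^26=17
add $t5, $t5, 4 → $t5=20+4=24
sub $t1, $t1, 1 → $t1=1-1=0
cmp $t1, 0  (cmp 0,0)
bne L0: not taken
sw $t0, (0) → M[0]=26
halt.
Total executed instructions: 54.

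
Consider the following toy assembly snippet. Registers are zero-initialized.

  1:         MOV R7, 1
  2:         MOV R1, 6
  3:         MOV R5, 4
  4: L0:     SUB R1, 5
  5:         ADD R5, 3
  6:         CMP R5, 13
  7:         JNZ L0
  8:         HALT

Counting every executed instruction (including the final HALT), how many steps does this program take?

16

after MOV R7, 1: R7=1
after MOV R1, 6: R1=6
after MOV R5, 4: R5=4
after SUB R1, 5: R1=6-5=1
after ADD R5, 3: R5=4+3=7
CMP R5, 13  (cmp 7,13)
JNZ L0: taken
after SUB R1, 5: R1=1-5=-4
after ADD R5, 3: R5=7+3=10
CMP R5, 13  (cmp 10,13)
JNZ L0: taken
after SUB R1, 5: R1=(-4)-5=-9
after ADD R5, 3: R5=10+3=13
CMP R5, 13  (cmp 13,13)
JNZ L0: not taken
halt.
Total executed instructions: 16.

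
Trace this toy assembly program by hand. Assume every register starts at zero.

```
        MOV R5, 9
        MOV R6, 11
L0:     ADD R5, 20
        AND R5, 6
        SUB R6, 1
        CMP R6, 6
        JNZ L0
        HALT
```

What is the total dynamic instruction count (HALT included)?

after MOV R5, 9: R5=9
after MOV R6, 11: R6=11
after ADD R5, 20: R5=9+20=29
after AND R5, 6: R5=29&6=4
after SUB R6, 1: R6=11-1=10
CMP R6, 6  (cmp 10,6)
JNZ L0: taken
after ADD R5, 20: R5=4+20=24
after AND R5, 6: R5=24&6=0
after SUB R6, 1: R6=10-1=9
CMP R6, 6  (cmp 9,6)
JNZ L0: taken
after ADD R5, 20: R5=0+20=20
after AND R5, 6: R5=20&6=4
after SUB R6, 1: R6=9-1=8
CMP R6, 6  (cmp 8,6)
JNZ L0: taken
after ADD R5, 20: R5=4+20=24
after AND R5, 6: R5=24&6=0
after SUB R6, 1: R6=8-1=7
CMP R6, 6  (cmp 7,6)
JNZ L0: taken
after ADD R5, 20: R5=0+20=20
after AND R5, 6: R5=20&6=4
after SUB R6, 1: R6=7-1=6
CMP R6, 6  (cmp 6,6)
JNZ L0: not taken
halt.
Total executed instructions: 28.

28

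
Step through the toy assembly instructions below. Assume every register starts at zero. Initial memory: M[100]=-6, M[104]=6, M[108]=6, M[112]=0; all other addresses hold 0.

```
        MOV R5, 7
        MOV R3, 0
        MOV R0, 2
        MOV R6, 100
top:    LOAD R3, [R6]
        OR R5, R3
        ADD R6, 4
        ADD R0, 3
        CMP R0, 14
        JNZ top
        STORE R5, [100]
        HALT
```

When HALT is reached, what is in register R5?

-1

R5=7
R3=0
R0=2
R6=100
R3=M[100]=-6
R5=7|(-6)=-1
R6=100+4=104
R0=2+3=5
CMP R0, 14  (cmp 5,14)
JNZ top: taken
R3=M[104]=6
R5=(-1)|6=-1
R6=104+4=108
R0=5+3=8
CMP R0, 14  (cmp 8,14)
JNZ top: taken
R3=M[108]=6
R5=(-1)|6=-1
R6=108+4=112
R0=8+3=11
CMP R0, 14  (cmp 11,14)
JNZ top: taken
R3=M[112]=0
R5=(-1)|0=-1
R6=112+4=116
R0=11+3=14
CMP R0, 14  (cmp 14,14)
JNZ top: not taken
STORE R5, [100] → M[100]=-1
halt.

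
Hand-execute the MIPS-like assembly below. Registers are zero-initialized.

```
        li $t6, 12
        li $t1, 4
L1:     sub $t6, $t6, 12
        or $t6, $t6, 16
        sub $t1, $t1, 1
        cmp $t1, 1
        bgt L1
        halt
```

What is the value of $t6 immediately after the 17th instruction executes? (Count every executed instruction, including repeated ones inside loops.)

24

$t6=12
$t1=4
$t6=12-12=0
$t6=0|16=16
$t1=4-1=3
cmp $t1, 1  (cmp 3,1)
bgt L1: taken
$t6=16-12=4
$t6=4|16=20
$t1=3-1=2
cmp $t1, 1  (cmp 2,1)
bgt L1: taken
$t6=20-12=8
$t6=8|16=24
$t1=2-1=1
cmp $t1, 1  (cmp 1,1)
bgt L1: not taken
After step 17: $t6 = 24.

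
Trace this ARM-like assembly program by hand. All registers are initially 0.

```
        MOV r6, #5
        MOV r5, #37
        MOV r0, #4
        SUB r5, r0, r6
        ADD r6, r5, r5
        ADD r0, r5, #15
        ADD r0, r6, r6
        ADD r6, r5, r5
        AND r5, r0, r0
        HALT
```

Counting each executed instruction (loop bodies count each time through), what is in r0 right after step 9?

MOV r6, #5 → r6=5
MOV r5, #37 → r5=37
MOV r0, #4 → r0=4
SUB r5, r0, r6 → r5=4-5=-1
ADD r6, r5, r5 → r6=(-1)+(-1)=-2
ADD r0, r5, #15 → r0=(-1)+15=14
ADD r0, r6, r6 → r0=(-2)+(-2)=-4
ADD r6, r5, r5 → r6=(-1)+(-1)=-2
AND r5, r0, r0 → r5=(-4)&(-4)=-4
After step 9: r0 = -4.

-4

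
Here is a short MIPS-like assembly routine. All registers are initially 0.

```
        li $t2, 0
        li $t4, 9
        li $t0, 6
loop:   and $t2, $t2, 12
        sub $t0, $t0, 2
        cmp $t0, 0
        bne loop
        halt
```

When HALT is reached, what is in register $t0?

after li $t2, 0: $t2=0
after li $t4, 9: $t4=9
after li $t0, 6: $t0=6
after and $t2, $t2, 12: $t2=0&12=0
after sub $t0, $t0, 2: $t0=6-2=4
cmp $t0, 0  (cmp 4,0)
bne loop: taken
after and $t2, $t2, 12: $t2=0&12=0
after sub $t0, $t0, 2: $t0=4-2=2
cmp $t0, 0  (cmp 2,0)
bne loop: taken
after and $t2, $t2, 12: $t2=0&12=0
after sub $t0, $t0, 2: $t0=2-2=0
cmp $t0, 0  (cmp 0,0)
bne loop: not taken
halt.

0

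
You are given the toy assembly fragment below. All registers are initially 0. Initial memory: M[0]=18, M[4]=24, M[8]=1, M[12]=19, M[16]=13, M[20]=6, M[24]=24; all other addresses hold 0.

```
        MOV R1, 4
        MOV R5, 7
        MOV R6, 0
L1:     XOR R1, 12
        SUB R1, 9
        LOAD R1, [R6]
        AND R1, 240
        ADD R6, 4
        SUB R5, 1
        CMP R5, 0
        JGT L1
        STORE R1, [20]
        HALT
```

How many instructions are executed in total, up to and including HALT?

61

MOV R1, 4 → R1=4
MOV R5, 7 → R5=7
MOV R6, 0 → R6=0
XOR R1, 12 → R1=4^12=8
SUB R1, 9 → R1=8-9=-1
LOAD R1, [R6] → R1=M[0]=18
AND R1, 240 → R1=18&240=16
ADD R6, 4 → R6=0+4=4
SUB R5, 1 → R5=7-1=6
CMP R5, 0  (cmp 6,0)
JGT L1: taken
XOR R1, 12 → R1=16^12=28
SUB R1, 9 → R1=28-9=19
LOAD R1, [R6] → R1=M[4]=24
AND R1, 240 → R1=24&240=16
ADD R6, 4 → R6=4+4=8
SUB R5, 1 → R5=6-1=5
CMP R5, 0  (cmp 5,0)
JGT L1: taken
XOR R1, 12 → R1=16^12=28
SUB R1, 9 → R1=28-9=19
LOAD R1, [R6] → R1=M[8]=1
AND R1, 240 → R1=1&240=0
ADD R6, 4 → R6=8+4=12
SUB R5, 1 → R5=5-1=4
CMP R5, 0  (cmp 4,0)
JGT L1: taken
XOR R1, 12 → R1=0^12=12
SUB R1, 9 → R1=12-9=3
LOAD R1, [R6] → R1=M[12]=19
AND R1, 240 → R1=19&240=16
ADD R6, 4 → R6=12+4=16
SUB R5, 1 → R5=4-1=3
CMP R5, 0  (cmp 3,0)
JGT L1: taken
XOR R1, 12 → R1=16^12=28
SUB R1, 9 → R1=28-9=19
LOAD R1, [R6] → R1=M[16]=13
AND R1, 240 → R1=13&240=0
ADD R6, 4 → R6=16+4=20
SUB R5, 1 → R5=3-1=2
CMP R5, 0  (cmp 2,0)
JGT L1: taken
XOR R1, 12 → R1=0^12=12
SUB R1, 9 → R1=12-9=3
LOAD R1, [R6] → R1=M[20]=6
AND R1, 240 → R1=6&240=0
ADD R6, 4 → R6=20+4=24
SUB R5, 1 → R5=2-1=1
CMP R5, 0  (cmp 1,0)
JGT L1: taken
XOR R1, 12 → R1=0^12=12
SUB R1, 9 → R1=12-9=3
LOAD R1, [R6] → R1=M[24]=24
AND R1, 240 → R1=24&240=16
ADD R6, 4 → R6=24+4=28
SUB R5, 1 → R5=1-1=0
CMP R5, 0  (cmp 0,0)
JGT L1: not taken
STORE R1, [20] → M[20]=16
halt.
Total executed instructions: 61.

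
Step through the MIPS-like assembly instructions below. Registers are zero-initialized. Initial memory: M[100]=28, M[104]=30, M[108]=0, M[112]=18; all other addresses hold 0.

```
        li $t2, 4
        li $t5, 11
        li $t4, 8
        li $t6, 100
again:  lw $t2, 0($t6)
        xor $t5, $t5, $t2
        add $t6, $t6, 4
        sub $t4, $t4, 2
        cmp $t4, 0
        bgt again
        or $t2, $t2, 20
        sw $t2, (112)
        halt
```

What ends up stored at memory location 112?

$t2=4
$t5=11
$t4=8
$t6=100
$t2=M[100]=28
$t5=11^28=23
$t6=100+4=104
$t4=8-2=6
cmp $t4, 0  (cmp 6,0)
bgt again: taken
$t2=M[104]=30
$t5=23^30=9
$t6=104+4=108
$t4=6-2=4
cmp $t4, 0  (cmp 4,0)
bgt again: taken
$t2=M[108]=0
$t5=9^0=9
$t6=108+4=112
$t4=4-2=2
cmp $t4, 0  (cmp 2,0)
bgt again: taken
$t2=M[112]=18
$t5=9^18=27
$t6=112+4=116
$t4=2-2=0
cmp $t4, 0  (cmp 0,0)
bgt again: not taken
$t2=18|20=22
sw $t2, (112) → M[112]=22
halt.

22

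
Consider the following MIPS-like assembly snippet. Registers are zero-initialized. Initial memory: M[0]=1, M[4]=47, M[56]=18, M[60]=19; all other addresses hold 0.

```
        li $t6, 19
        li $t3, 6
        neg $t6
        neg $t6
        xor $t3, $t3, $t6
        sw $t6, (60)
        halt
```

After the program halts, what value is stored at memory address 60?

19

li $t6, 19 → $t6=19
li $t3, 6 → $t3=6
neg $t6 → $t6=-(19)=-19
neg $t6 → $t6=-(-19)=19
xor $t3, $t3, $t6 → $t3=6^19=21
sw $t6, (60) → M[60]=19
halt.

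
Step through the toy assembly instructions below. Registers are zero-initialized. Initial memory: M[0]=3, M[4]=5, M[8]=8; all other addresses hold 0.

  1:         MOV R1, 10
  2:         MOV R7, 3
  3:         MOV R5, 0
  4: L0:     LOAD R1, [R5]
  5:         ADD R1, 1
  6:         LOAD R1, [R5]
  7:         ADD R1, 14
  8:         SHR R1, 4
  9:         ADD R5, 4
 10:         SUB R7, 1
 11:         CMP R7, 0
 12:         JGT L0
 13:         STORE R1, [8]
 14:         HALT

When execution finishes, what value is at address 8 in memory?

MOV R1, 10 → R1=10
MOV R7, 3 → R7=3
MOV R5, 0 → R5=0
LOAD R1, [R5] → R1=M[0]=3
ADD R1, 1 → R1=3+1=4
LOAD R1, [R5] → R1=M[0]=3
ADD R1, 14 → R1=3+14=17
SHR R1, 4 → R1=17>>4=1
ADD R5, 4 → R5=0+4=4
SUB R7, 1 → R7=3-1=2
CMP R7, 0  (cmp 2,0)
JGT L0: taken
LOAD R1, [R5] → R1=M[4]=5
ADD R1, 1 → R1=5+1=6
LOAD R1, [R5] → R1=M[4]=5
ADD R1, 14 → R1=5+14=19
SHR R1, 4 → R1=19>>4=1
ADD R5, 4 → R5=4+4=8
SUB R7, 1 → R7=2-1=1
CMP R7, 0  (cmp 1,0)
JGT L0: taken
LOAD R1, [R5] → R1=M[8]=8
ADD R1, 1 → R1=8+1=9
LOAD R1, [R5] → R1=M[8]=8
ADD R1, 14 → R1=8+14=22
SHR R1, 4 → R1=22>>4=1
ADD R5, 4 → R5=8+4=12
SUB R7, 1 → R7=1-1=0
CMP R7, 0  (cmp 0,0)
JGT L0: not taken
STORE R1, [8] → M[8]=1
halt.

1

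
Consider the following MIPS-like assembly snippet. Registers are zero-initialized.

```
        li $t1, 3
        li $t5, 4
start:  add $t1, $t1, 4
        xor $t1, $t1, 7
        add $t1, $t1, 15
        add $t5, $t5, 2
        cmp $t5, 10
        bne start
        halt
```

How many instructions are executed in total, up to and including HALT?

21

li $t1, 3 → $t1=3
li $t5, 4 → $t5=4
add $t1, $t1, 4 → $t1=3+4=7
xor $t1, $t1, 7 → $t1=7^7=0
add $t1, $t1, 15 → $t1=0+15=15
add $t5, $t5, 2 → $t5=4+2=6
cmp $t5, 10  (cmp 6,10)
bne start: taken
add $t1, $t1, 4 → $t1=15+4=19
xor $t1, $t1, 7 → $t1=19^7=20
add $t1, $t1, 15 → $t1=20+15=35
add $t5, $t5, 2 → $t5=6+2=8
cmp $t5, 10  (cmp 8,10)
bne start: taken
add $t1, $t1, 4 → $t1=35+4=39
xor $t1, $t1, 7 → $t1=39^7=32
add $t1, $t1, 15 → $t1=32+15=47
add $t5, $t5, 2 → $t5=8+2=10
cmp $t5, 10  (cmp 10,10)
bne start: not taken
halt.
Total executed instructions: 21.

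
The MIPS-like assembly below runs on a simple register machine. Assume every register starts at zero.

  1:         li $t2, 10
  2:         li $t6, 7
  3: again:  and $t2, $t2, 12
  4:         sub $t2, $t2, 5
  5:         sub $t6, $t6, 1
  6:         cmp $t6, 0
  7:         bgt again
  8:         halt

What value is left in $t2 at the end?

li $t2, 10 → $t2=10
li $t6, 7 → $t6=7
and $t2, $t2, 12 → $t2=10&12=8
sub $t2, $t2, 5 → $t2=8-5=3
sub $t6, $t6, 1 → $t6=7-1=6
cmp $t6, 0  (cmp 6,0)
bgt again: taken
and $t2, $t2, 12 → $t2=3&12=0
sub $t2, $t2, 5 → $t2=0-5=-5
sub $t6, $t6, 1 → $t6=6-1=5
cmp $t6, 0  (cmp 5,0)
bgt again: taken
and $t2, $t2, 12 → $t2=(-5)&12=8
sub $t2, $t2, 5 → $t2=8-5=3
sub $t6, $t6, 1 → $t6=5-1=4
cmp $t6, 0  (cmp 4,0)
bgt again: taken
and $t2, $t2, 12 → $t2=3&12=0
sub $t2, $t2, 5 → $t2=0-5=-5
sub $t6, $t6, 1 → $t6=4-1=3
cmp $t6, 0  (cmp 3,0)
bgt again: taken
and $t2, $t2, 12 → $t2=(-5)&12=8
sub $t2, $t2, 5 → $t2=8-5=3
sub $t6, $t6, 1 → $t6=3-1=2
cmp $t6, 0  (cmp 2,0)
bgt again: taken
and $t2, $t2, 12 → $t2=3&12=0
sub $t2, $t2, 5 → $t2=0-5=-5
sub $t6, $t6, 1 → $t6=2-1=1
cmp $t6, 0  (cmp 1,0)
bgt again: taken
and $t2, $t2, 12 → $t2=(-5)&12=8
sub $t2, $t2, 5 → $t2=8-5=3
sub $t6, $t6, 1 → $t6=1-1=0
cmp $t6, 0  (cmp 0,0)
bgt again: not taken
halt.

3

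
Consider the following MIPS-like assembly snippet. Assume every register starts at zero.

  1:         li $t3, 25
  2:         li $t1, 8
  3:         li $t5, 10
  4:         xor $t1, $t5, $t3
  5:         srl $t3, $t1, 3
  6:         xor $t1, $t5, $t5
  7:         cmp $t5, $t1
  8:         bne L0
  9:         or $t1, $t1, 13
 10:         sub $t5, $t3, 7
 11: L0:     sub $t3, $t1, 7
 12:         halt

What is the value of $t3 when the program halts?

-7

$t3=25
$t1=8
$t5=10
$t1=10^25=19
$t3=19>>3=2
$t1=10^10=0
cmp $t5, $t1  (cmp 10,0)
bne L0: taken
$t3=0-7=-7
halt.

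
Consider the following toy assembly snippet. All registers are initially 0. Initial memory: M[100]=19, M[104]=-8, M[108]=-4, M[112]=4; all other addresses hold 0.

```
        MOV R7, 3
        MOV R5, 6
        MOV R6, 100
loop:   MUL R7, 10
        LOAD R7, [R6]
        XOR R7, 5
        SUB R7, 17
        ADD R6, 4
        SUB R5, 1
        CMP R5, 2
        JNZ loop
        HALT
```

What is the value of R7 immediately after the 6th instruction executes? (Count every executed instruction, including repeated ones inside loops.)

22

R7=3
R5=6
R6=100
R7=3*10=30
R7=M[100]=19
R7=19^5=22
After step 6: R7 = 22.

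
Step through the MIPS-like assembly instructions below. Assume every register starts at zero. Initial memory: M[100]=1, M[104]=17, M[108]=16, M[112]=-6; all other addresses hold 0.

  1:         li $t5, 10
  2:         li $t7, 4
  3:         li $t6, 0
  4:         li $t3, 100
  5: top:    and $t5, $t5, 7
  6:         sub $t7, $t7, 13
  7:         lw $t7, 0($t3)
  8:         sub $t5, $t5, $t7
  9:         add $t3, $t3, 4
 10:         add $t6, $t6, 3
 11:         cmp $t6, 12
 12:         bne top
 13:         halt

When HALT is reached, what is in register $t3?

$t5=10
$t7=4
$t6=0
$t3=100
$t5=10&7=2
$t7=4-13=-9
$t7=M[100]=1
$t5=2-1=1
$t3=100+4=104
$t6=0+3=3
cmp $t6, 12  (cmp 3,12)
bne top: taken
$t5=1&7=1
$t7=1-13=-12
$t7=M[104]=17
$t5=1-17=-16
$t3=104+4=108
$t6=3+3=6
cmp $t6, 12  (cmp 6,12)
bne top: taken
$t5=(-16)&7=0
$t7=17-13=4
$t7=M[108]=16
$t5=0-16=-16
$t3=108+4=112
$t6=6+3=9
cmp $t6, 12  (cmp 9,12)
bne top: taken
$t5=(-16)&7=0
$t7=16-13=3
$t7=M[112]=-6
$t5=0-(-6)=6
$t3=112+4=116
$t6=9+3=12
cmp $t6, 12  (cmp 12,12)
bne top: not taken
halt.

116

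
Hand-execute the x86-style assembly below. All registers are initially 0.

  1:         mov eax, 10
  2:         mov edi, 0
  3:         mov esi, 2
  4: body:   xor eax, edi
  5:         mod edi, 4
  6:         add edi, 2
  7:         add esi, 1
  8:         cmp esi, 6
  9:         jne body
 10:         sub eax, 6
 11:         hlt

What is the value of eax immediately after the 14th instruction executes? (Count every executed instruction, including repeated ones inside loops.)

mov eax, 10 → eax=10
mov edi, 0 → edi=0
mov esi, 2 → esi=2
xor eax, edi → eax=10^0=10
mod edi, 4 → edi=0%4=0
add edi, 2 → edi=0+2=2
add esi, 1 → esi=2+1=3
cmp esi, 6  (cmp 3,6)
jne body: taken
xor eax, edi → eax=10^2=8
mod edi, 4 → edi=2%4=2
add edi, 2 → edi=2+2=4
add esi, 1 → esi=3+1=4
cmp esi, 6  (cmp 4,6)
After step 14: eax = 8.

8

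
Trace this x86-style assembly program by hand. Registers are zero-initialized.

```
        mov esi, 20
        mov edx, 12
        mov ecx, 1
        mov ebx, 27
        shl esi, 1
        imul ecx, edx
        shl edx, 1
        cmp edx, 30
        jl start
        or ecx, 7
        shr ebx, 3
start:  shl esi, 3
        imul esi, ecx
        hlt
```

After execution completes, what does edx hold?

esi=20
edx=12
ecx=1
ebx=27
esi=20<<1=40
ecx=1*12=12
edx=12<<1=24
cmp edx, 30  (cmp 24,30)
jl start: taken
esi=40<<3=320
esi=320*12=3840
halt.

24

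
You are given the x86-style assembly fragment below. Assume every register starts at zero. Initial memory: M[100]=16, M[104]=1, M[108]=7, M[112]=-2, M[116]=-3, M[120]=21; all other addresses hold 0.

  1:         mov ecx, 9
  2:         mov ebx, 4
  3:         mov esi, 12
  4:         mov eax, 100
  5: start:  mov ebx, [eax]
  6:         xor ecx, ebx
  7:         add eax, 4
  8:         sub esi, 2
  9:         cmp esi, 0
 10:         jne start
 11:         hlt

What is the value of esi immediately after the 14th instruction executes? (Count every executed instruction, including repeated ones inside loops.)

8

ecx=9
ebx=4
esi=12
eax=100
ebx=M[100]=16
ecx=9^16=25
eax=100+4=104
esi=12-2=10
cmp esi, 0  (cmp 10,0)
jne start: taken
ebx=M[104]=1
ecx=25^1=24
eax=104+4=108
esi=10-2=8
After step 14: esi = 8.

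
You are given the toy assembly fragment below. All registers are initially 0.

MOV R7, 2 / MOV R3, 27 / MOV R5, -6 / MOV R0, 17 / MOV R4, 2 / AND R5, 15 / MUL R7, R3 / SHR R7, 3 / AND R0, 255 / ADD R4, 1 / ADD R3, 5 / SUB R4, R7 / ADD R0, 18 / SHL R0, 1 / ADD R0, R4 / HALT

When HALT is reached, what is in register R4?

-3

MOV R7, 2 → R7=2
MOV R3, 27 → R3=27
MOV R5, -6 → R5=-6
MOV R0, 17 → R0=17
MOV R4, 2 → R4=2
AND R5, 15 → R5=(-6)&15=10
MUL R7, R3 → R7=2*27=54
SHR R7, 3 → R7=54>>3=6
AND R0, 255 → R0=17&255=17
ADD R4, 1 → R4=2+1=3
ADD R3, 5 → R3=27+5=32
SUB R4, R7 → R4=3-6=-3
ADD R0, 18 → R0=17+18=35
SHL R0, 1 → R0=35<<1=70
ADD R0, R4 → R0=70+(-3)=67
halt.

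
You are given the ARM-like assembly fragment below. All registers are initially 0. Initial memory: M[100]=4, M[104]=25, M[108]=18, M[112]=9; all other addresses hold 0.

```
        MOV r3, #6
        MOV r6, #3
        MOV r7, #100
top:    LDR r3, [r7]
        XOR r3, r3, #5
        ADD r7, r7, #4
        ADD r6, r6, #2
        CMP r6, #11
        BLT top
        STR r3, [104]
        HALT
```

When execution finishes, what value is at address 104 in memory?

MOV r3, #6 → r3=6
MOV r6, #3 → r6=3
MOV r7, #100 → r7=100
LDR r3, [r7] → r3=M[100]=4
XOR r3, r3, #5 → r3=4^5=1
ADD r7, r7, #4 → r7=100+4=104
ADD r6, r6, #2 → r6=3+2=5
CMP r6, #11  (cmp 5,11)
BLT top: taken
LDR r3, [r7] → r3=M[104]=25
XOR r3, r3, #5 → r3=25^5=28
ADD r7, r7, #4 → r7=104+4=108
ADD r6, r6, #2 → r6=5+2=7
CMP r6, #11  (cmp 7,11)
BLT top: taken
LDR r3, [r7] → r3=M[108]=18
XOR r3, r3, #5 → r3=18^5=23
ADD r7, r7, #4 → r7=108+4=112
ADD r6, r6, #2 → r6=7+2=9
CMP r6, #11  (cmp 9,11)
BLT top: taken
LDR r3, [r7] → r3=M[112]=9
XOR r3, r3, #5 → r3=9^5=12
ADD r7, r7, #4 → r7=112+4=116
ADD r6, r6, #2 → r6=9+2=11
CMP r6, #11  (cmp 11,11)
BLT top: not taken
STR r3, [104] → M[104]=12
halt.

12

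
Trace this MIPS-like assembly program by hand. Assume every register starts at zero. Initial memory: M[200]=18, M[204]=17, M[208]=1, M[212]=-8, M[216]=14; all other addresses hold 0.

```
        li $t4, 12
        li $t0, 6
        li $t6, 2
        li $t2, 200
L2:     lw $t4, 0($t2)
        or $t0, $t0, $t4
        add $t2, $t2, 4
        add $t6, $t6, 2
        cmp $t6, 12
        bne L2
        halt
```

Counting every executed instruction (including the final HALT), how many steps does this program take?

li $t4, 12 → $t4=12
li $t0, 6 → $t0=6
li $t6, 2 → $t6=2
li $t2, 200 → $t2=200
lw $t4, 0($t2) → $t4=M[200]=18
or $t0, $t0, $t4 → $t0=6|18=22
add $t2, $t2, 4 → $t2=200+4=204
add $t6, $t6, 2 → $t6=2+2=4
cmp $t6, 12  (cmp 4,12)
bne L2: taken
lw $t4, 0($t2) → $t4=M[204]=17
or $t0, $t0, $t4 → $t0=22|17=23
add $t2, $t2, 4 → $t2=204+4=208
add $t6, $t6, 2 → $t6=4+2=6
cmp $t6, 12  (cmp 6,12)
bne L2: taken
lw $t4, 0($t2) → $t4=M[208]=1
or $t0, $t0, $t4 → $t0=23|1=23
add $t2, $t2, 4 → $t2=208+4=212
add $t6, $t6, 2 → $t6=6+2=8
cmp $t6, 12  (cmp 8,12)
bne L2: taken
lw $t4, 0($t2) → $t4=M[212]=-8
or $t0, $t0, $t4 → $t0=23|(-8)=-1
add $t2, $t2, 4 → $t2=212+4=216
add $t6, $t6, 2 → $t6=8+2=10
cmp $t6, 12  (cmp 10,12)
bne L2: taken
lw $t4, 0($t2) → $t4=M[216]=14
or $t0, $t0, $t4 → $t0=(-1)|14=-1
add $t2, $t2, 4 → $t2=216+4=220
add $t6, $t6, 2 → $t6=10+2=12
cmp $t6, 12  (cmp 12,12)
bne L2: not taken
halt.
Total executed instructions: 35.

35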